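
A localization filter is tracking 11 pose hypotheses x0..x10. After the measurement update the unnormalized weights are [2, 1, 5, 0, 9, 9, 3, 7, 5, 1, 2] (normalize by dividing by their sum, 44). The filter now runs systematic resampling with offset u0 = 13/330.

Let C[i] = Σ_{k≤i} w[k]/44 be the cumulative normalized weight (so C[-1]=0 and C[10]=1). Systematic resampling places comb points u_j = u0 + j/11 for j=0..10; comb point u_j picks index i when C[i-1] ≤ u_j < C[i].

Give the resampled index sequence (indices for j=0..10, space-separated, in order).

0 2 4 4 5 5 5 7 7 8 9

C = [1/22, 3/44, 2/11, 2/11, 17/44, 13/22, 29/44, 9/11, 41/44, 21/22, 1]
j=0: u_0=13/330 ∈ [0, 1/22) → index 0
j=1: u_1=43/330 ∈ [3/44, 2/11) → index 2
j=2: u_2=73/330 ∈ [2/11, 17/44) → index 4
j=3: u_3=103/330 ∈ [2/11, 17/44) → index 4
j=4: u_4=133/330 ∈ [17/44, 13/22) → index 5
j=5: u_5=163/330 ∈ [17/44, 13/22) → index 5
j=6: u_6=193/330 ∈ [17/44, 13/22) → index 5
j=7: u_7=223/330 ∈ [29/44, 9/11) → index 7
j=8: u_8=23/30 ∈ [29/44, 9/11) → index 7
j=9: u_9=283/330 ∈ [9/11, 41/44) → index 8
j=10: u_10=313/330 ∈ [41/44, 21/22) → index 9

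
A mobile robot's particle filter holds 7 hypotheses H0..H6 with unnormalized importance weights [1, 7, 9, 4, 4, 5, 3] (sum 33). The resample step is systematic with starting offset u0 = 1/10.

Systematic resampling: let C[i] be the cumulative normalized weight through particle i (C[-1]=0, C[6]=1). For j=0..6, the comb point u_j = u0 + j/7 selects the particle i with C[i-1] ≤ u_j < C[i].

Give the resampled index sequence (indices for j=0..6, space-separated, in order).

1 2 2 3 4 5 6

C = [1/33, 8/33, 17/33, 7/11, 25/33, 10/11, 1]
j=0: u_0=1/10 ∈ [1/33, 8/33) → index 1
j=1: u_1=17/70 ∈ [8/33, 17/33) → index 2
j=2: u_2=27/70 ∈ [8/33, 17/33) → index 2
j=3: u_3=37/70 ∈ [17/33, 7/11) → index 3
j=4: u_4=47/70 ∈ [7/11, 25/33) → index 4
j=5: u_5=57/70 ∈ [25/33, 10/11) → index 5
j=6: u_6=67/70 ∈ [10/11, 1) → index 6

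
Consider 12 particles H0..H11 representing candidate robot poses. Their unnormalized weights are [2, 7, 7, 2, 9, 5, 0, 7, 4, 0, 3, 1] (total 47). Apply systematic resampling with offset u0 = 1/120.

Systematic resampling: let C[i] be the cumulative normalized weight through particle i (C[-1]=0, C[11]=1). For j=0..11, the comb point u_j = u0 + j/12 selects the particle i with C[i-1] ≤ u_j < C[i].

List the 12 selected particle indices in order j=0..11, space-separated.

C = [2/47, 9/47, 16/47, 18/47, 27/47, 32/47, 32/47, 39/47, 43/47, 43/47, 46/47, 1]
j=0: u_0=1/120 ∈ [0, 2/47) → index 0
j=1: u_1=11/120 ∈ [2/47, 9/47) → index 1
j=2: u_2=7/40 ∈ [2/47, 9/47) → index 1
j=3: u_3=31/120 ∈ [9/47, 16/47) → index 2
j=4: u_4=41/120 ∈ [16/47, 18/47) → index 3
j=5: u_5=17/40 ∈ [18/47, 27/47) → index 4
j=6: u_6=61/120 ∈ [18/47, 27/47) → index 4
j=7: u_7=71/120 ∈ [27/47, 32/47) → index 5
j=8: u_8=27/40 ∈ [27/47, 32/47) → index 5
j=9: u_9=91/120 ∈ [32/47, 39/47) → index 7
j=10: u_10=101/120 ∈ [39/47, 43/47) → index 8
j=11: u_11=37/40 ∈ [43/47, 46/47) → index 10

0 1 1 2 3 4 4 5 5 7 8 10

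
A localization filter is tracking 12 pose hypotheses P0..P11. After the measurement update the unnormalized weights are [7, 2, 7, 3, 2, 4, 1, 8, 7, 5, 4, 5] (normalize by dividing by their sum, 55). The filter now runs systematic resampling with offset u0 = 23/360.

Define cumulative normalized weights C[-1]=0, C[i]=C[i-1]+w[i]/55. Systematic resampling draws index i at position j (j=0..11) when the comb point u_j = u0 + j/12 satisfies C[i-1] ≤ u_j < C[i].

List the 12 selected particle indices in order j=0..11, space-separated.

C = [7/55, 9/55, 16/55, 19/55, 21/55, 5/11, 26/55, 34/55, 41/55, 46/55, 10/11, 1]
j=0: u_0=23/360 ∈ [0, 7/55) → index 0
j=1: u_1=53/360 ∈ [7/55, 9/55) → index 1
j=2: u_2=83/360 ∈ [9/55, 16/55) → index 2
j=3: u_3=113/360 ∈ [16/55, 19/55) → index 3
j=4: u_4=143/360 ∈ [21/55, 5/11) → index 5
j=5: u_5=173/360 ∈ [26/55, 34/55) → index 7
j=6: u_6=203/360 ∈ [26/55, 34/55) → index 7
j=7: u_7=233/360 ∈ [34/55, 41/55) → index 8
j=8: u_8=263/360 ∈ [34/55, 41/55) → index 8
j=9: u_9=293/360 ∈ [41/55, 46/55) → index 9
j=10: u_10=323/360 ∈ [46/55, 10/11) → index 10
j=11: u_11=353/360 ∈ [10/11, 1) → index 11

0 1 2 3 5 7 7 8 8 9 10 11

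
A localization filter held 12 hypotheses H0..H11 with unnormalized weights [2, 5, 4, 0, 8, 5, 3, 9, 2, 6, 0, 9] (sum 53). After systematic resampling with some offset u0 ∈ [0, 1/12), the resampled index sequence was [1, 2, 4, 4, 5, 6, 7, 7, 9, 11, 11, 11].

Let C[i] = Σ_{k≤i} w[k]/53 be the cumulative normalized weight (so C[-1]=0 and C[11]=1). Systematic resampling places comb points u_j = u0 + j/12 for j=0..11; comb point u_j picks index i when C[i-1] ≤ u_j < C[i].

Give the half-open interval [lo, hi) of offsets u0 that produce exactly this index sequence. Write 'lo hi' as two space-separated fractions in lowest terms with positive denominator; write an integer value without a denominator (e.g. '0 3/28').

C = [2/53, 7/53, 11/53, 11/53, 19/53, 24/53, 27/53, 36/53, 38/53, 44/53, 44/53, 1]
j=0 picked index 1: u0 ∈ [2/53, 7/53)
j=1 picked index 2: u0 ∈ [31/636, 79/636)
j=2 picked index 4: u0 ∈ [13/318, 61/318)
j=3 picked index 4: u0 ∈ [-9/212, 23/212)
j=4 picked index 5: u0 ∈ [4/159, 19/159)
j=5 picked index 6: u0 ∈ [23/636, 59/636)
j=6 picked index 7: u0 ∈ [1/106, 19/106)
j=7 picked index 7: u0 ∈ [-47/636, 61/636)
j=8 picked index 9: u0 ∈ [8/159, 26/159)
j=9 picked index 11: u0 ∈ [17/212, 1/4)
j=10 picked index 11: u0 ∈ [-1/318, 1/6)
j=11 picked index 11: u0 ∈ [-55/636, 1/12)
intersection: [17/212, 1/12)

17/212 1/12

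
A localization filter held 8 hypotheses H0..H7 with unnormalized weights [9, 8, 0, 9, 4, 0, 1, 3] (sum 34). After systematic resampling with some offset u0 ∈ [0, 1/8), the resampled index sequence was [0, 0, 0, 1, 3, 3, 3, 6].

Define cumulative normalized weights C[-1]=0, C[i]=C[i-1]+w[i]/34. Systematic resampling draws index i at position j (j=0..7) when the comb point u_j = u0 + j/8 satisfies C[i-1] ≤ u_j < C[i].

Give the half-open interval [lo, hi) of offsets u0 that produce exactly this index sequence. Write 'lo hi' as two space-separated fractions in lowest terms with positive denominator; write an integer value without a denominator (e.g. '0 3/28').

C = [9/34, 1/2, 1/2, 13/17, 15/17, 15/17, 31/34, 1]
j=0 picked index 0: u0 ∈ [0, 9/34)
j=1 picked index 0: u0 ∈ [-1/8, 19/136)
j=2 picked index 0: u0 ∈ [-1/4, 1/68)
j=3 picked index 1: u0 ∈ [-15/136, 1/8)
j=4 picked index 3: u0 ∈ [0, 9/34)
j=5 picked index 3: u0 ∈ [-1/8, 19/136)
j=6 picked index 3: u0 ∈ [-1/4, 1/68)
j=7 picked index 6: u0 ∈ [1/136, 5/136)
intersection: [1/136, 1/68)

1/136 1/68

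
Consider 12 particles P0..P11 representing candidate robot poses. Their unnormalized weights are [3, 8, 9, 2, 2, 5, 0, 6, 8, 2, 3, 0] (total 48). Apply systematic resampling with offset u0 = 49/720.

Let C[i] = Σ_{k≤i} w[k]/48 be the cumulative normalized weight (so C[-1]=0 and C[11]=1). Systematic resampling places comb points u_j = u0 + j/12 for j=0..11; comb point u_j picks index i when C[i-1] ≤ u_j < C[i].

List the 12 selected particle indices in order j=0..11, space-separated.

C = [1/16, 11/48, 5/12, 11/24, 1/2, 29/48, 29/48, 35/48, 43/48, 15/16, 1, 1]
j=0: u_0=49/720 ∈ [1/16, 11/48) → index 1
j=1: u_1=109/720 ∈ [1/16, 11/48) → index 1
j=2: u_2=169/720 ∈ [11/48, 5/12) → index 2
j=3: u_3=229/720 ∈ [11/48, 5/12) → index 2
j=4: u_4=289/720 ∈ [11/48, 5/12) → index 2
j=5: u_5=349/720 ∈ [11/24, 1/2) → index 4
j=6: u_6=409/720 ∈ [1/2, 29/48) → index 5
j=7: u_7=469/720 ∈ [29/48, 35/48) → index 7
j=8: u_8=529/720 ∈ [35/48, 43/48) → index 8
j=9: u_9=589/720 ∈ [35/48, 43/48) → index 8
j=10: u_10=649/720 ∈ [43/48, 15/16) → index 9
j=11: u_11=709/720 ∈ [15/16, 1) → index 10

1 1 2 2 2 4 5 7 8 8 9 10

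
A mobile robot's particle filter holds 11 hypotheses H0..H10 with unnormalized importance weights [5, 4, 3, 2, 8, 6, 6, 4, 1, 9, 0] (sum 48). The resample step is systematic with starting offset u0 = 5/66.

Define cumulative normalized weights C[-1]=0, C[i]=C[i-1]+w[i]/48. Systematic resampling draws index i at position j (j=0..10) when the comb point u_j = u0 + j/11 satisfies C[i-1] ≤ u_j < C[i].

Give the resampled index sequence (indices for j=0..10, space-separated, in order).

C = [5/48, 3/16, 1/4, 7/24, 11/24, 7/12, 17/24, 19/24, 13/16, 1, 1]
j=0: u_0=5/66 ∈ [0, 5/48) → index 0
j=1: u_1=1/6 ∈ [5/48, 3/16) → index 1
j=2: u_2=17/66 ∈ [1/4, 7/24) → index 3
j=3: u_3=23/66 ∈ [7/24, 11/24) → index 4
j=4: u_4=29/66 ∈ [7/24, 11/24) → index 4
j=5: u_5=35/66 ∈ [11/24, 7/12) → index 5
j=6: u_6=41/66 ∈ [7/12, 17/24) → index 6
j=7: u_7=47/66 ∈ [17/24, 19/24) → index 7
j=8: u_8=53/66 ∈ [19/24, 13/16) → index 8
j=9: u_9=59/66 ∈ [13/16, 1) → index 9
j=10: u_10=65/66 ∈ [13/16, 1) → index 9

0 1 3 4 4 5 6 7 8 9 9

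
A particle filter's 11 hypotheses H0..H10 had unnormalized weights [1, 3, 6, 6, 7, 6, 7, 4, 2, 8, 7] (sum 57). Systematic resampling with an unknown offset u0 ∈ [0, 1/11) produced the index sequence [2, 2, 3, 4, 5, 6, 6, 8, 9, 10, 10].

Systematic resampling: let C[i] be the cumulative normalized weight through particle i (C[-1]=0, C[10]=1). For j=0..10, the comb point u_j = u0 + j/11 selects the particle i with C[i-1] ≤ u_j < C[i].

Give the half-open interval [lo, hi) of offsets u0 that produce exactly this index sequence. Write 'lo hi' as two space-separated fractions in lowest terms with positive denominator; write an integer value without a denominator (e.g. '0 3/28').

C = [1/57, 4/57, 10/57, 16/57, 23/57, 29/57, 12/19, 40/57, 14/19, 50/57, 1]
j=0 picked index 2: u0 ∈ [4/57, 10/57)
j=1 picked index 2: u0 ∈ [-13/627, 53/627)
j=2 picked index 3: u0 ∈ [-4/627, 62/627)
j=3 picked index 4: u0 ∈ [5/627, 82/627)
j=4 picked index 5: u0 ∈ [25/627, 91/627)
j=5 picked index 6: u0 ∈ [34/627, 37/209)
j=6 picked index 6: u0 ∈ [-23/627, 18/209)
j=7 picked index 8: u0 ∈ [41/627, 21/209)
j=8 picked index 9: u0 ∈ [2/209, 94/627)
j=9 picked index 10: u0 ∈ [37/627, 2/11)
j=10 picked index 10: u0 ∈ [-20/627, 1/11)
intersection: [4/57, 53/627)

4/57 53/627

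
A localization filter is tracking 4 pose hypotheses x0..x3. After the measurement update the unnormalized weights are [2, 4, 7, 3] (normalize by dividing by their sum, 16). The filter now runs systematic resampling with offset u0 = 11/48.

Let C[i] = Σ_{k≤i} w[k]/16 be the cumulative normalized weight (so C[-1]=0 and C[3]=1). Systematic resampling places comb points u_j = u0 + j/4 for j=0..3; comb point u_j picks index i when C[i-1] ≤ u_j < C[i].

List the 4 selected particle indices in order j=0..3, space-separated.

C = [1/8, 3/8, 13/16, 1]
j=0: u_0=11/48 ∈ [1/8, 3/8) → index 1
j=1: u_1=23/48 ∈ [3/8, 13/16) → index 2
j=2: u_2=35/48 ∈ [3/8, 13/16) → index 2
j=3: u_3=47/48 ∈ [13/16, 1) → index 3

1 2 2 3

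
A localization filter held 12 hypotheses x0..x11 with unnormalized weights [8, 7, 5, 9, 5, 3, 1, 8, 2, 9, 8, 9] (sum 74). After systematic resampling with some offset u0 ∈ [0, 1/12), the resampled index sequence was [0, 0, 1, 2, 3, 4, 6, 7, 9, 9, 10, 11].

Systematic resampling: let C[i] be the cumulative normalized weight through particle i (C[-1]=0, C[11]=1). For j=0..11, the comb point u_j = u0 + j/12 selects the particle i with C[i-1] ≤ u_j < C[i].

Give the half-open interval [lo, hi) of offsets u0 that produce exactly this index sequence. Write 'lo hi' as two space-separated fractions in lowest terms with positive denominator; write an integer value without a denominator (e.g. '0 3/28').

0 1/74

C = [4/37, 15/74, 10/37, 29/74, 17/37, 1/2, 19/37, 23/37, 24/37, 57/74, 65/74, 1]
j=0 picked index 0: u0 ∈ [0, 4/37)
j=1 picked index 0: u0 ∈ [-1/12, 11/444)
j=2 picked index 1: u0 ∈ [-13/222, 4/111)
j=3 picked index 2: u0 ∈ [-7/148, 3/148)
j=4 picked index 3: u0 ∈ [-7/111, 13/222)
j=5 picked index 4: u0 ∈ [-11/444, 19/444)
j=6 picked index 6: u0 ∈ [0, 1/74)
j=7 picked index 7: u0 ∈ [-31/444, 17/444)
j=8 picked index 9: u0 ∈ [-2/111, 23/222)
j=9 picked index 9: u0 ∈ [-15/148, 3/148)
j=10 picked index 10: u0 ∈ [-7/111, 5/111)
j=11 picked index 11: u0 ∈ [-17/444, 1/12)
intersection: [0, 1/74)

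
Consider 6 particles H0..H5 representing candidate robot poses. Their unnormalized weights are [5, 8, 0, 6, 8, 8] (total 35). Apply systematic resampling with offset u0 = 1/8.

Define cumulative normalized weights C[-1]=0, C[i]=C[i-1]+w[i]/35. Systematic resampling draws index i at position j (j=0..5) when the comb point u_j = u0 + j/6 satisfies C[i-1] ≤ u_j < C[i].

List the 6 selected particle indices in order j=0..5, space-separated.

C = [1/7, 13/35, 13/35, 19/35, 27/35, 1]
j=0: u_0=1/8 ∈ [0, 1/7) → index 0
j=1: u_1=7/24 ∈ [1/7, 13/35) → index 1
j=2: u_2=11/24 ∈ [13/35, 19/35) → index 3
j=3: u_3=5/8 ∈ [19/35, 27/35) → index 4
j=4: u_4=19/24 ∈ [27/35, 1) → index 5
j=5: u_5=23/24 ∈ [27/35, 1) → index 5

0 1 3 4 5 5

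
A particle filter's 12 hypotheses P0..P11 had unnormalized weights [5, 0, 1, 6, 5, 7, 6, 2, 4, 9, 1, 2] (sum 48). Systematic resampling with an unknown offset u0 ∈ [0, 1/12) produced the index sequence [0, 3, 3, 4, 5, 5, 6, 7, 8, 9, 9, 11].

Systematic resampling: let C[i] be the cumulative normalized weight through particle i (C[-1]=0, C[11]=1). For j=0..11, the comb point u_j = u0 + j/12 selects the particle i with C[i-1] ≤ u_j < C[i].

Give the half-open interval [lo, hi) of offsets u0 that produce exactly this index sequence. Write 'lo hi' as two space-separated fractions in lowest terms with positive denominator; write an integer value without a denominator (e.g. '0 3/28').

C = [5/48, 5/48, 1/8, 1/4, 17/48, 1/2, 5/8, 2/3, 3/4, 15/16, 23/24, 1]
j=0 picked index 0: u0 ∈ [0, 5/48)
j=1 picked index 3: u0 ∈ [1/24, 1/6)
j=2 picked index 3: u0 ∈ [-1/24, 1/12)
j=3 picked index 4: u0 ∈ [0, 5/48)
j=4 picked index 5: u0 ∈ [1/48, 1/6)
j=5 picked index 5: u0 ∈ [-1/16, 1/12)
j=6 picked index 6: u0 ∈ [0, 1/8)
j=7 picked index 7: u0 ∈ [1/24, 1/12)
j=8 picked index 8: u0 ∈ [0, 1/12)
j=9 picked index 9: u0 ∈ [0, 3/16)
j=10 picked index 9: u0 ∈ [-1/12, 5/48)
j=11 picked index 11: u0 ∈ [1/24, 1/12)
intersection: [1/24, 1/12)

1/24 1/12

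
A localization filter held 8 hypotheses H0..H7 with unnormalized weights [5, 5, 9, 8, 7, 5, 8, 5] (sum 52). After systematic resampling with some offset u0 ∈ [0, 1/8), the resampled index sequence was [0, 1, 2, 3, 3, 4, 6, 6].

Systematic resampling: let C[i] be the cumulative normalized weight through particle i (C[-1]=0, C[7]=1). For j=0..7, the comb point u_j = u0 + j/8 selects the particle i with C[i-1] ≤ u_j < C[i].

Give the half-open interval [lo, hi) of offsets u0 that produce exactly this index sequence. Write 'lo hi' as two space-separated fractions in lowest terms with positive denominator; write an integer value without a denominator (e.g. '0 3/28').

C = [5/52, 5/26, 19/52, 27/52, 17/26, 3/4, 47/52, 1]
j=0 picked index 0: u0 ∈ [0, 5/52)
j=1 picked index 1: u0 ∈ [-3/104, 7/104)
j=2 picked index 2: u0 ∈ [-3/52, 3/26)
j=3 picked index 3: u0 ∈ [-1/104, 15/104)
j=4 picked index 3: u0 ∈ [-7/52, 1/52)
j=5 picked index 4: u0 ∈ [-11/104, 3/104)
j=6 picked index 6: u0 ∈ [0, 2/13)
j=7 picked index 6: u0 ∈ [-1/8, 3/104)
intersection: [0, 1/52)

0 1/52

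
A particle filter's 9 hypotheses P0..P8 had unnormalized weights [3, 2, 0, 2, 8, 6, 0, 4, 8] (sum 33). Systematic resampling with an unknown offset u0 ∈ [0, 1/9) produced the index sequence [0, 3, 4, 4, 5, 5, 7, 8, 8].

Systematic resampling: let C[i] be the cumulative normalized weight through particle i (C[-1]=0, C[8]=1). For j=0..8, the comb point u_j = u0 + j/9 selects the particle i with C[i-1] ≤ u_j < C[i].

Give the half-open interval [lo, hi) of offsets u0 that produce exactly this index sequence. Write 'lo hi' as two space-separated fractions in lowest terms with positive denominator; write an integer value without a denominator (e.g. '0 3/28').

C = [1/11, 5/33, 5/33, 7/33, 5/11, 7/11, 7/11, 25/33, 1]
j=0 picked index 0: u0 ∈ [0, 1/11)
j=1 picked index 3: u0 ∈ [4/99, 10/99)
j=2 picked index 4: u0 ∈ [-1/99, 23/99)
j=3 picked index 4: u0 ∈ [-4/33, 4/33)
j=4 picked index 5: u0 ∈ [1/99, 19/99)
j=5 picked index 5: u0 ∈ [-10/99, 8/99)
j=6 picked index 7: u0 ∈ [-1/33, 1/11)
j=7 picked index 8: u0 ∈ [-2/99, 2/9)
j=8 picked index 8: u0 ∈ [-13/99, 1/9)
intersection: [4/99, 8/99)

4/99 8/99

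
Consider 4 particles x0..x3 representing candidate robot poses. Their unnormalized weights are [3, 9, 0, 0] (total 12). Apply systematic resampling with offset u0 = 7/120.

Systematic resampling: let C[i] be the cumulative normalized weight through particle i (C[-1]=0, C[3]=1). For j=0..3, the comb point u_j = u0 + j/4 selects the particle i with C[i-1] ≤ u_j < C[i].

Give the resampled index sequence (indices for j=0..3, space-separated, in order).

0 1 1 1

C = [1/4, 1, 1, 1]
j=0: u_0=7/120 ∈ [0, 1/4) → index 0
j=1: u_1=37/120 ∈ [1/4, 1) → index 1
j=2: u_2=67/120 ∈ [1/4, 1) → index 1
j=3: u_3=97/120 ∈ [1/4, 1) → index 1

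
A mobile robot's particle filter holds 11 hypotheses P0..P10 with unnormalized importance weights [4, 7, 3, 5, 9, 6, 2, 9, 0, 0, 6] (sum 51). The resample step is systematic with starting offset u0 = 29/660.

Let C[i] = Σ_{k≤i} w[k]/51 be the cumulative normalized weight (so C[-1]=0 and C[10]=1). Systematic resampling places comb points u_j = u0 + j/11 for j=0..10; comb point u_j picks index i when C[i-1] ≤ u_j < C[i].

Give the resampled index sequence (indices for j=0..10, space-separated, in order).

0 1 2 3 4 4 5 6 7 7 10

C = [4/51, 11/51, 14/51, 19/51, 28/51, 2/3, 12/17, 15/17, 15/17, 15/17, 1]
j=0: u_0=29/660 ∈ [0, 4/51) → index 0
j=1: u_1=89/660 ∈ [4/51, 11/51) → index 1
j=2: u_2=149/660 ∈ [11/51, 14/51) → index 2
j=3: u_3=19/60 ∈ [14/51, 19/51) → index 3
j=4: u_4=269/660 ∈ [19/51, 28/51) → index 4
j=5: u_5=329/660 ∈ [19/51, 28/51) → index 4
j=6: u_6=389/660 ∈ [28/51, 2/3) → index 5
j=7: u_7=449/660 ∈ [2/3, 12/17) → index 6
j=8: u_8=509/660 ∈ [12/17, 15/17) → index 7
j=9: u_9=569/660 ∈ [12/17, 15/17) → index 7
j=10: u_10=629/660 ∈ [15/17, 1) → index 10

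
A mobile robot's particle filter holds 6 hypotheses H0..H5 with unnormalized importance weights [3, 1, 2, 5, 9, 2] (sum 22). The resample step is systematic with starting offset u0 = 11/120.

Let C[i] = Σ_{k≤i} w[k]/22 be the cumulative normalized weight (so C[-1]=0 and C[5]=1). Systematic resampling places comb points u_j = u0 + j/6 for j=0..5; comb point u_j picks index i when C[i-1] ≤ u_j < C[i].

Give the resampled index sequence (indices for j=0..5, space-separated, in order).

C = [3/22, 2/11, 3/11, 1/2, 10/11, 1]
j=0: u_0=11/120 ∈ [0, 3/22) → index 0
j=1: u_1=31/120 ∈ [2/11, 3/11) → index 2
j=2: u_2=17/40 ∈ [3/11, 1/2) → index 3
j=3: u_3=71/120 ∈ [1/2, 10/11) → index 4
j=4: u_4=91/120 ∈ [1/2, 10/11) → index 4
j=5: u_5=37/40 ∈ [10/11, 1) → index 5

0 2 3 4 4 5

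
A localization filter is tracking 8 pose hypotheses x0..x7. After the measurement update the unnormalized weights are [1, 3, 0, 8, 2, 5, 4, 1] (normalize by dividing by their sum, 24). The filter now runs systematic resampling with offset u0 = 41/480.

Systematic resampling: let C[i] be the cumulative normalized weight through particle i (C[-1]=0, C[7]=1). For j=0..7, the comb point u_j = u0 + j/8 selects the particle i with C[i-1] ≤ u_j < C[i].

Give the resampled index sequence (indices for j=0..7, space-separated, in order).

1 3 3 3 5 5 6 7

C = [1/24, 1/6, 1/6, 1/2, 7/12, 19/24, 23/24, 1]
j=0: u_0=41/480 ∈ [1/24, 1/6) → index 1
j=1: u_1=101/480 ∈ [1/6, 1/2) → index 3
j=2: u_2=161/480 ∈ [1/6, 1/2) → index 3
j=3: u_3=221/480 ∈ [1/6, 1/2) → index 3
j=4: u_4=281/480 ∈ [7/12, 19/24) → index 5
j=5: u_5=341/480 ∈ [7/12, 19/24) → index 5
j=6: u_6=401/480 ∈ [19/24, 23/24) → index 6
j=7: u_7=461/480 ∈ [23/24, 1) → index 7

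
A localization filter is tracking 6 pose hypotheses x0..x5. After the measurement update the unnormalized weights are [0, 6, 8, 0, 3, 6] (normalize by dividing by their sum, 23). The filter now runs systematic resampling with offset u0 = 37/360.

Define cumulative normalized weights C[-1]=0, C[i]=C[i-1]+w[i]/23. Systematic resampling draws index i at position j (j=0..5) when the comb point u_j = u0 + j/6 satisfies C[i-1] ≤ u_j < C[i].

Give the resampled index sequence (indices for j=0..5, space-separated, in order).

1 2 2 2 5 5

C = [0, 6/23, 14/23, 14/23, 17/23, 1]
j=0: u_0=37/360 ∈ [0, 6/23) → index 1
j=1: u_1=97/360 ∈ [6/23, 14/23) → index 2
j=2: u_2=157/360 ∈ [6/23, 14/23) → index 2
j=3: u_3=217/360 ∈ [6/23, 14/23) → index 2
j=4: u_4=277/360 ∈ [17/23, 1) → index 5
j=5: u_5=337/360 ∈ [17/23, 1) → index 5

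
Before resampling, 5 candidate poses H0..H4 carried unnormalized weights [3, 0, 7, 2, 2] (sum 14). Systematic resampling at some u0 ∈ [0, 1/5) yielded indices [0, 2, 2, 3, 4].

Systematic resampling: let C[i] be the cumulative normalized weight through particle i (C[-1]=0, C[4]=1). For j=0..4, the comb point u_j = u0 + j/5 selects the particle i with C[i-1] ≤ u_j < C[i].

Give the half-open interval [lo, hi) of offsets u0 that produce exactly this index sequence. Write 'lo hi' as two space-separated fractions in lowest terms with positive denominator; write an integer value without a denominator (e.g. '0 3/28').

4/35 1/5

C = [3/14, 3/14, 5/7, 6/7, 1]
j=0 picked index 0: u0 ∈ [0, 3/14)
j=1 picked index 2: u0 ∈ [1/70, 18/35)
j=2 picked index 2: u0 ∈ [-13/70, 11/35)
j=3 picked index 3: u0 ∈ [4/35, 9/35)
j=4 picked index 4: u0 ∈ [2/35, 1/5)
intersection: [4/35, 1/5)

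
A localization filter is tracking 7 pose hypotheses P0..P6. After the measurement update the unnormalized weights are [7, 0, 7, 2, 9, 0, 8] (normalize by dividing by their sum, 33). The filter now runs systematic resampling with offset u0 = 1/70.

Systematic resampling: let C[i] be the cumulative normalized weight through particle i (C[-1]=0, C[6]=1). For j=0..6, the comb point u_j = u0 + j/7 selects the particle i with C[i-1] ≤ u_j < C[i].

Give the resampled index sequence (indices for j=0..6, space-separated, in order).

C = [7/33, 7/33, 14/33, 16/33, 25/33, 25/33, 1]
j=0: u_0=1/70 ∈ [0, 7/33) → index 0
j=1: u_1=11/70 ∈ [0, 7/33) → index 0
j=2: u_2=3/10 ∈ [7/33, 14/33) → index 2
j=3: u_3=31/70 ∈ [14/33, 16/33) → index 3
j=4: u_4=41/70 ∈ [16/33, 25/33) → index 4
j=5: u_5=51/70 ∈ [16/33, 25/33) → index 4
j=6: u_6=61/70 ∈ [25/33, 1) → index 6

0 0 2 3 4 4 6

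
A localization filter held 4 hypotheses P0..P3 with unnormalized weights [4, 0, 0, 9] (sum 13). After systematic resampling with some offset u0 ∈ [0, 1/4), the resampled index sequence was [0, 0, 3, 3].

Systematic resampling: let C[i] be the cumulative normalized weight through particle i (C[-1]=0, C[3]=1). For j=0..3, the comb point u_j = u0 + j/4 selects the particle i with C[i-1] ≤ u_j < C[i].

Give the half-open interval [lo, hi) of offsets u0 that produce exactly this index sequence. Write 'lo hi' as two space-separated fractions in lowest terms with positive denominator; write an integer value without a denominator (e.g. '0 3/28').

C = [4/13, 4/13, 4/13, 1]
j=0 picked index 0: u0 ∈ [0, 4/13)
j=1 picked index 0: u0 ∈ [-1/4, 3/52)
j=2 picked index 3: u0 ∈ [-5/26, 1/2)
j=3 picked index 3: u0 ∈ [-23/52, 1/4)
intersection: [0, 3/52)

0 3/52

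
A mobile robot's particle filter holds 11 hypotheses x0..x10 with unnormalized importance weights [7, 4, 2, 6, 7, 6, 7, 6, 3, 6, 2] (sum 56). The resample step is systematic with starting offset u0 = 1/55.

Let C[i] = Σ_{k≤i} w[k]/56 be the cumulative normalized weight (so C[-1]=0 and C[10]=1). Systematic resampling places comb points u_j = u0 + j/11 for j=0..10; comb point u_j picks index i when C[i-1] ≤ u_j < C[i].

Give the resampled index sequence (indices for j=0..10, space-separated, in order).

0 0 2 3 4 5 5 6 7 8 9

C = [1/8, 11/56, 13/56, 19/56, 13/28, 4/7, 39/56, 45/56, 6/7, 27/28, 1]
j=0: u_0=1/55 ∈ [0, 1/8) → index 0
j=1: u_1=6/55 ∈ [0, 1/8) → index 0
j=2: u_2=1/5 ∈ [11/56, 13/56) → index 2
j=3: u_3=16/55 ∈ [13/56, 19/56) → index 3
j=4: u_4=21/55 ∈ [19/56, 13/28) → index 4
j=5: u_5=26/55 ∈ [13/28, 4/7) → index 5
j=6: u_6=31/55 ∈ [13/28, 4/7) → index 5
j=7: u_7=36/55 ∈ [4/7, 39/56) → index 6
j=8: u_8=41/55 ∈ [39/56, 45/56) → index 7
j=9: u_9=46/55 ∈ [45/56, 6/7) → index 8
j=10: u_10=51/55 ∈ [6/7, 27/28) → index 9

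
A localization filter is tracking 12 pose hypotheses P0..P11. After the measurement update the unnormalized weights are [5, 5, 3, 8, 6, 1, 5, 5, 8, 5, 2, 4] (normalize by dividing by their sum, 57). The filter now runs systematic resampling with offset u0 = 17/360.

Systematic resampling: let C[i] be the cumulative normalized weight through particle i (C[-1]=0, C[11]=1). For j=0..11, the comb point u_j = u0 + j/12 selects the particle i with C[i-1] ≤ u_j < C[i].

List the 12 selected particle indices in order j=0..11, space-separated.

C = [5/57, 10/57, 13/57, 7/19, 9/19, 28/57, 11/19, 2/3, 46/57, 17/19, 53/57, 1]
j=0: u_0=17/360 ∈ [0, 5/57) → index 0
j=1: u_1=47/360 ∈ [5/57, 10/57) → index 1
j=2: u_2=77/360 ∈ [10/57, 13/57) → index 2
j=3: u_3=107/360 ∈ [13/57, 7/19) → index 3
j=4: u_4=137/360 ∈ [7/19, 9/19) → index 4
j=5: u_5=167/360 ∈ [7/19, 9/19) → index 4
j=6: u_6=197/360 ∈ [28/57, 11/19) → index 6
j=7: u_7=227/360 ∈ [11/19, 2/3) → index 7
j=8: u_8=257/360 ∈ [2/3, 46/57) → index 8
j=9: u_9=287/360 ∈ [2/3, 46/57) → index 8
j=10: u_10=317/360 ∈ [46/57, 17/19) → index 9
j=11: u_11=347/360 ∈ [53/57, 1) → index 11

0 1 2 3 4 4 6 7 8 8 9 11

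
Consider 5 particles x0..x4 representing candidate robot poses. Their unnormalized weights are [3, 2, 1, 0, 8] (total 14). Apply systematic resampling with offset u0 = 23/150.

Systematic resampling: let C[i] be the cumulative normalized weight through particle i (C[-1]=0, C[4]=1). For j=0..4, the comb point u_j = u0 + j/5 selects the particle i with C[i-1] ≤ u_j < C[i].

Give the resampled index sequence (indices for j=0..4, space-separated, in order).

C = [3/14, 5/14, 3/7, 3/7, 1]
j=0: u_0=23/150 ∈ [0, 3/14) → index 0
j=1: u_1=53/150 ∈ [3/14, 5/14) → index 1
j=2: u_2=83/150 ∈ [3/7, 1) → index 4
j=3: u_3=113/150 ∈ [3/7, 1) → index 4
j=4: u_4=143/150 ∈ [3/7, 1) → index 4

0 1 4 4 4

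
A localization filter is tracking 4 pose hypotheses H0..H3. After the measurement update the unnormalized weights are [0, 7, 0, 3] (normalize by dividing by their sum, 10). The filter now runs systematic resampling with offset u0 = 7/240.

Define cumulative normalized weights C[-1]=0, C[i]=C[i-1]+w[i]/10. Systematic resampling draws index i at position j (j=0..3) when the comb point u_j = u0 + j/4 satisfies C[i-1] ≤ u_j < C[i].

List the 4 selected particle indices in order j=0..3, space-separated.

C = [0, 7/10, 7/10, 1]
j=0: u_0=7/240 ∈ [0, 7/10) → index 1
j=1: u_1=67/240 ∈ [0, 7/10) → index 1
j=2: u_2=127/240 ∈ [0, 7/10) → index 1
j=3: u_3=187/240 ∈ [7/10, 1) → index 3

1 1 1 3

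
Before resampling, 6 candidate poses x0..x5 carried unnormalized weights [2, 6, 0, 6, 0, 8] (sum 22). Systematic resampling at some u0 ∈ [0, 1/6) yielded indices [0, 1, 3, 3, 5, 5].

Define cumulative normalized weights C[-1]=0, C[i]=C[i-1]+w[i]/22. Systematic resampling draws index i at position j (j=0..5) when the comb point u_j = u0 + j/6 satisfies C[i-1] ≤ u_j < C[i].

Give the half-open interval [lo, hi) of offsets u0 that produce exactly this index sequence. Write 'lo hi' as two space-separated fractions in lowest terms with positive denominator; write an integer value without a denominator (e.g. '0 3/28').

C = [1/11, 4/11, 4/11, 7/11, 7/11, 1]
j=0 picked index 0: u0 ∈ [0, 1/11)
j=1 picked index 1: u0 ∈ [-5/66, 13/66)
j=2 picked index 3: u0 ∈ [1/33, 10/33)
j=3 picked index 3: u0 ∈ [-3/22, 3/22)
j=4 picked index 5: u0 ∈ [-1/33, 1/3)
j=5 picked index 5: u0 ∈ [-13/66, 1/6)
intersection: [1/33, 1/11)

1/33 1/11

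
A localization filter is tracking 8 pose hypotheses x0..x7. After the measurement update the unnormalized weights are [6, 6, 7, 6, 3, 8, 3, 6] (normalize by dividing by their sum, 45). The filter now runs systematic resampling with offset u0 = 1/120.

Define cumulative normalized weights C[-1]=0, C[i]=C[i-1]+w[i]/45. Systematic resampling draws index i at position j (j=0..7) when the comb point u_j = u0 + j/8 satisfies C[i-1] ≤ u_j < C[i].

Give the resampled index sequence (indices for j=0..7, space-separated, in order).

C = [2/15, 4/15, 19/45, 5/9, 28/45, 4/5, 13/15, 1]
j=0: u_0=1/120 ∈ [0, 2/15) → index 0
j=1: u_1=2/15 ∈ [2/15, 4/15) → index 1
j=2: u_2=31/120 ∈ [2/15, 4/15) → index 1
j=3: u_3=23/60 ∈ [4/15, 19/45) → index 2
j=4: u_4=61/120 ∈ [19/45, 5/9) → index 3
j=5: u_5=19/30 ∈ [28/45, 4/5) → index 5
j=6: u_6=91/120 ∈ [28/45, 4/5) → index 5
j=7: u_7=53/60 ∈ [13/15, 1) → index 7

0 1 1 2 3 5 5 7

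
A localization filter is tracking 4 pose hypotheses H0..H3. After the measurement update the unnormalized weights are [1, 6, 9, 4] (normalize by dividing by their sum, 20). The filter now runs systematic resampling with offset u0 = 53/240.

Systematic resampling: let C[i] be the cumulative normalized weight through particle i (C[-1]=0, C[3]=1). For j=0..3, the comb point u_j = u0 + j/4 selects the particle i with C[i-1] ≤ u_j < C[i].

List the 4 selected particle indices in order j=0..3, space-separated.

1 2 2 3

C = [1/20, 7/20, 4/5, 1]
j=0: u_0=53/240 ∈ [1/20, 7/20) → index 1
j=1: u_1=113/240 ∈ [7/20, 4/5) → index 2
j=2: u_2=173/240 ∈ [7/20, 4/5) → index 2
j=3: u_3=233/240 ∈ [4/5, 1) → index 3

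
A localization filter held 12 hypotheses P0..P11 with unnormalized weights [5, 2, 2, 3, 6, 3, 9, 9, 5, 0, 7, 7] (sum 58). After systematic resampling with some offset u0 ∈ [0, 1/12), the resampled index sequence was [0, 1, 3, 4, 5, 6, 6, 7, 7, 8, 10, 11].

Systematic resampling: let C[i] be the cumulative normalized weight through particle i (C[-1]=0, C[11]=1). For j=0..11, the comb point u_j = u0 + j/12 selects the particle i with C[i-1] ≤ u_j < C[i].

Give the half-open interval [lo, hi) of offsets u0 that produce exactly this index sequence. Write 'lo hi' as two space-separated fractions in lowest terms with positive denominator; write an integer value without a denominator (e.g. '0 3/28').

C = [5/58, 7/58, 9/58, 6/29, 9/29, 21/58, 15/29, 39/58, 22/29, 22/29, 51/58, 1]
j=0 picked index 0: u0 ∈ [0, 5/58)
j=1 picked index 1: u0 ∈ [1/348, 13/348)
j=2 picked index 3: u0 ∈ [-1/87, 7/174)
j=3 picked index 4: u0 ∈ [-5/116, 7/116)
j=4 picked index 5: u0 ∈ [-2/87, 5/174)
j=5 picked index 6: u0 ∈ [-19/348, 35/348)
j=6 picked index 6: u0 ∈ [-4/29, 1/58)
j=7 picked index 7: u0 ∈ [-23/348, 31/348)
j=8 picked index 7: u0 ∈ [-13/87, 1/174)
j=9 picked index 8: u0 ∈ [-9/116, 1/116)
j=10 picked index 10: u0 ∈ [-13/174, 4/87)
j=11 picked index 11: u0 ∈ [-13/348, 1/12)
intersection: [1/348, 1/174)

1/348 1/174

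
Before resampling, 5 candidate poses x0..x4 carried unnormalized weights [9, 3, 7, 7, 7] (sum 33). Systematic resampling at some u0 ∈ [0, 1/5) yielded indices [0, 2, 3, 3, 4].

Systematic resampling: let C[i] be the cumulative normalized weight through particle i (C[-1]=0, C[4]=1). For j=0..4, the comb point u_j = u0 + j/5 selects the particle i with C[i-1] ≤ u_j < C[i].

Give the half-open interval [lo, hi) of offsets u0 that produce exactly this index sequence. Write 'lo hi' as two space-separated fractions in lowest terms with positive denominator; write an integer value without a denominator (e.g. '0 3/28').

29/165 31/165

C = [3/11, 4/11, 19/33, 26/33, 1]
j=0 picked index 0: u0 ∈ [0, 3/11)
j=1 picked index 2: u0 ∈ [9/55, 62/165)
j=2 picked index 3: u0 ∈ [29/165, 64/165)
j=3 picked index 3: u0 ∈ [-4/165, 31/165)
j=4 picked index 4: u0 ∈ [-2/165, 1/5)
intersection: [29/165, 31/165)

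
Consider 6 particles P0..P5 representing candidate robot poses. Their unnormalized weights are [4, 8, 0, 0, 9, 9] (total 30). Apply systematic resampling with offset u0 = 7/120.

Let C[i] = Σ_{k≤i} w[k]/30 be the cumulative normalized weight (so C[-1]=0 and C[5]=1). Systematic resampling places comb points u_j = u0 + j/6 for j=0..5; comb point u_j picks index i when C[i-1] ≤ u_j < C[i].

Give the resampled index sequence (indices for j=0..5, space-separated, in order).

0 1 1 4 5 5

C = [2/15, 2/5, 2/5, 2/5, 7/10, 1]
j=0: u_0=7/120 ∈ [0, 2/15) → index 0
j=1: u_1=9/40 ∈ [2/15, 2/5) → index 1
j=2: u_2=47/120 ∈ [2/15, 2/5) → index 1
j=3: u_3=67/120 ∈ [2/5, 7/10) → index 4
j=4: u_4=29/40 ∈ [7/10, 1) → index 5
j=5: u_5=107/120 ∈ [7/10, 1) → index 5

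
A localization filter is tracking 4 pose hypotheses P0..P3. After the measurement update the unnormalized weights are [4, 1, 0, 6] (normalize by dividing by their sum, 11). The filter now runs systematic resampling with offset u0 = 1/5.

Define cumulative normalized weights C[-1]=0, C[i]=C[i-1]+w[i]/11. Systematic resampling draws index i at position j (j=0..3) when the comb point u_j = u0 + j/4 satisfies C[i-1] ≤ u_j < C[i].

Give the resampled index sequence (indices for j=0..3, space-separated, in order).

0 1 3 3

C = [4/11, 5/11, 5/11, 1]
j=0: u_0=1/5 ∈ [0, 4/11) → index 0
j=1: u_1=9/20 ∈ [4/11, 5/11) → index 1
j=2: u_2=7/10 ∈ [5/11, 1) → index 3
j=3: u_3=19/20 ∈ [5/11, 1) → index 3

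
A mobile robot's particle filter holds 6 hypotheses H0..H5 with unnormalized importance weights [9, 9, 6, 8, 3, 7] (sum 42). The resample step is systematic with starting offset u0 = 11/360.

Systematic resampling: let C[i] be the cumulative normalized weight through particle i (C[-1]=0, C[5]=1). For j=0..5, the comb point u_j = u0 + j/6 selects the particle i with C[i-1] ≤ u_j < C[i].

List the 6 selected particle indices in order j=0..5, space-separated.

0 0 1 2 3 5

C = [3/14, 3/7, 4/7, 16/21, 5/6, 1]
j=0: u_0=11/360 ∈ [0, 3/14) → index 0
j=1: u_1=71/360 ∈ [0, 3/14) → index 0
j=2: u_2=131/360 ∈ [3/14, 3/7) → index 1
j=3: u_3=191/360 ∈ [3/7, 4/7) → index 2
j=4: u_4=251/360 ∈ [4/7, 16/21) → index 3
j=5: u_5=311/360 ∈ [5/6, 1) → index 5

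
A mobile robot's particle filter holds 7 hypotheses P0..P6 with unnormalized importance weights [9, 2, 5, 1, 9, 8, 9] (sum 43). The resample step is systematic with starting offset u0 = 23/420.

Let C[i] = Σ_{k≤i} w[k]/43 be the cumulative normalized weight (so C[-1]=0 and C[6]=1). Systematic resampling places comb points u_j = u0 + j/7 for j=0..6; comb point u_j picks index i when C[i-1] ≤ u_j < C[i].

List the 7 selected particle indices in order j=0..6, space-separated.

0 0 2 4 5 5 6

C = [9/43, 11/43, 16/43, 17/43, 26/43, 34/43, 1]
j=0: u_0=23/420 ∈ [0, 9/43) → index 0
j=1: u_1=83/420 ∈ [0, 9/43) → index 0
j=2: u_2=143/420 ∈ [11/43, 16/43) → index 2
j=3: u_3=29/60 ∈ [17/43, 26/43) → index 4
j=4: u_4=263/420 ∈ [26/43, 34/43) → index 5
j=5: u_5=323/420 ∈ [26/43, 34/43) → index 5
j=6: u_6=383/420 ∈ [34/43, 1) → index 6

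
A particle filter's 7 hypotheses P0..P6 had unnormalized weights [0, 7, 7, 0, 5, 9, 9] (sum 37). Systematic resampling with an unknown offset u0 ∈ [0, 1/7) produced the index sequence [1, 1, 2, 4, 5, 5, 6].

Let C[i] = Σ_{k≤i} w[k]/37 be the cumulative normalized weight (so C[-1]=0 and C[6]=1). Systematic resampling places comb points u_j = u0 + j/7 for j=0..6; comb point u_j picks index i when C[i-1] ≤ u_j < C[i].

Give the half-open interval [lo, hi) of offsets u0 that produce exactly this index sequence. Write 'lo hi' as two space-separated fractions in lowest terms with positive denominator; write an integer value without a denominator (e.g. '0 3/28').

0 11/259

C = [0, 7/37, 14/37, 14/37, 19/37, 28/37, 1]
j=0 picked index 1: u0 ∈ [0, 7/37)
j=1 picked index 1: u0 ∈ [-1/7, 12/259)
j=2 picked index 2: u0 ∈ [-25/259, 24/259)
j=3 picked index 4: u0 ∈ [-13/259, 22/259)
j=4 picked index 5: u0 ∈ [-15/259, 48/259)
j=5 picked index 5: u0 ∈ [-52/259, 11/259)
j=6 picked index 6: u0 ∈ [-26/259, 1/7)
intersection: [0, 11/259)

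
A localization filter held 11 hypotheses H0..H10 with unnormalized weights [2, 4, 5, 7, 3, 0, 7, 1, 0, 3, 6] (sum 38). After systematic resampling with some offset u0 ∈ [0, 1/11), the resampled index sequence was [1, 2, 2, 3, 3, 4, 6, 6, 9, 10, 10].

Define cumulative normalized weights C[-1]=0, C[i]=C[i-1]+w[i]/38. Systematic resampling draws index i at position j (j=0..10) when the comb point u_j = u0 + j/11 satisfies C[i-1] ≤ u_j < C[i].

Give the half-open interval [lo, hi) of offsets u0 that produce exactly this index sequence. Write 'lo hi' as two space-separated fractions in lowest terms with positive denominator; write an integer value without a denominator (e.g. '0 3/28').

C = [1/19, 3/19, 11/38, 9/19, 21/38, 21/38, 14/19, 29/38, 29/38, 16/19, 1]
j=0 picked index 1: u0 ∈ [1/19, 3/19)
j=1 picked index 2: u0 ∈ [14/209, 83/418)
j=2 picked index 2: u0 ∈ [-5/209, 45/418)
j=3 picked index 3: u0 ∈ [7/418, 42/209)
j=4 picked index 3: u0 ∈ [-31/418, 23/209)
j=5 picked index 4: u0 ∈ [4/209, 41/418)
j=6 picked index 6: u0 ∈ [3/418, 40/209)
j=7 picked index 6: u0 ∈ [-35/418, 21/209)
j=8 picked index 9: u0 ∈ [15/418, 24/209)
j=9 picked index 10: u0 ∈ [5/209, 2/11)
j=10 picked index 10: u0 ∈ [-14/209, 1/11)
intersection: [14/209, 1/11)

14/209 1/11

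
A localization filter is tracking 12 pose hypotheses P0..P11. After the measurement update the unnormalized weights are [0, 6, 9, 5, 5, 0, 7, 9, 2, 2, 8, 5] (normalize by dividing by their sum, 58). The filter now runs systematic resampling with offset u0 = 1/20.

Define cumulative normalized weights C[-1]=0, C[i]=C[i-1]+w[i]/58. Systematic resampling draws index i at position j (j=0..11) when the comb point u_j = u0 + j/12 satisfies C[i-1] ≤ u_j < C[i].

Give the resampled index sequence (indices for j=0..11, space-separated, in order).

C = [0, 3/29, 15/58, 10/29, 25/58, 25/58, 16/29, 41/58, 43/58, 45/58, 53/58, 1]
j=0: u_0=1/20 ∈ [0, 3/29) → index 1
j=1: u_1=2/15 ∈ [3/29, 15/58) → index 2
j=2: u_2=13/60 ∈ [3/29, 15/58) → index 2
j=3: u_3=3/10 ∈ [15/58, 10/29) → index 3
j=4: u_4=23/60 ∈ [10/29, 25/58) → index 4
j=5: u_5=7/15 ∈ [25/58, 16/29) → index 6
j=6: u_6=11/20 ∈ [25/58, 16/29) → index 6
j=7: u_7=19/30 ∈ [16/29, 41/58) → index 7
j=8: u_8=43/60 ∈ [41/58, 43/58) → index 8
j=9: u_9=4/5 ∈ [45/58, 53/58) → index 10
j=10: u_10=53/60 ∈ [45/58, 53/58) → index 10
j=11: u_11=29/30 ∈ [53/58, 1) → index 11

1 2 2 3 4 6 6 7 8 10 10 11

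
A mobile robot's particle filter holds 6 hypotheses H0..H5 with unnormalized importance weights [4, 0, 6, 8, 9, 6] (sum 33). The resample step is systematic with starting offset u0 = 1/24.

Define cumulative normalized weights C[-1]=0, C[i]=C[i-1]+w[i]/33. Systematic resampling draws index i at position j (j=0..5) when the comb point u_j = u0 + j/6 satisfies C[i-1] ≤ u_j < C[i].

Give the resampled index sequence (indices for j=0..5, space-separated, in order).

C = [4/33, 4/33, 10/33, 6/11, 9/11, 1]
j=0: u_0=1/24 ∈ [0, 4/33) → index 0
j=1: u_1=5/24 ∈ [4/33, 10/33) → index 2
j=2: u_2=3/8 ∈ [10/33, 6/11) → index 3
j=3: u_3=13/24 ∈ [10/33, 6/11) → index 3
j=4: u_4=17/24 ∈ [6/11, 9/11) → index 4
j=5: u_5=7/8 ∈ [9/11, 1) → index 5

0 2 3 3 4 5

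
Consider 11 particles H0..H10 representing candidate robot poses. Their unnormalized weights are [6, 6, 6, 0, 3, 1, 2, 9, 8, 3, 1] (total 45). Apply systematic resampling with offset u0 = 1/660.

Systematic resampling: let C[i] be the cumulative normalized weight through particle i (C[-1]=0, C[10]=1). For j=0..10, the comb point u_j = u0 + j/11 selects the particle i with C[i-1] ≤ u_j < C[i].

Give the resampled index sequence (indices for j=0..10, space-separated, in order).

0 0 1 2 2 4 7 7 7 8 8

C = [2/15, 4/15, 2/5, 2/5, 7/15, 22/45, 8/15, 11/15, 41/45, 44/45, 1]
j=0: u_0=1/660 ∈ [0, 2/15) → index 0
j=1: u_1=61/660 ∈ [0, 2/15) → index 0
j=2: u_2=11/60 ∈ [2/15, 4/15) → index 1
j=3: u_3=181/660 ∈ [4/15, 2/5) → index 2
j=4: u_4=241/660 ∈ [4/15, 2/5) → index 2
j=5: u_5=301/660 ∈ [2/5, 7/15) → index 4
j=6: u_6=361/660 ∈ [8/15, 11/15) → index 7
j=7: u_7=421/660 ∈ [8/15, 11/15) → index 7
j=8: u_8=481/660 ∈ [8/15, 11/15) → index 7
j=9: u_9=541/660 ∈ [11/15, 41/45) → index 8
j=10: u_10=601/660 ∈ [11/15, 41/45) → index 8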